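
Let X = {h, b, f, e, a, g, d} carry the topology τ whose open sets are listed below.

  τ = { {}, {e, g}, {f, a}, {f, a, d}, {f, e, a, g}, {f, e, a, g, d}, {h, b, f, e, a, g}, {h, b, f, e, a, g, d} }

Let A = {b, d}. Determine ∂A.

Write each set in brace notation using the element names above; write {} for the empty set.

{h, b, d}

U open, U⊆A: {}. int(A) = ⋃ = {}
X∖A={h, f, e, a, g}, int(X∖A)={f, e, a, g}, hence cl(A)={h, b, d}
∂A: remove int from cl → {h, b, d}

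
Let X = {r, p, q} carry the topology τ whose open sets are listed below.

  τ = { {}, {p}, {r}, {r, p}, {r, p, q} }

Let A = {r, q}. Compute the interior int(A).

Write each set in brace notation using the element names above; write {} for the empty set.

{r}

U open, U⊆A: {}, {r}. int(A) = ⋃ = {r}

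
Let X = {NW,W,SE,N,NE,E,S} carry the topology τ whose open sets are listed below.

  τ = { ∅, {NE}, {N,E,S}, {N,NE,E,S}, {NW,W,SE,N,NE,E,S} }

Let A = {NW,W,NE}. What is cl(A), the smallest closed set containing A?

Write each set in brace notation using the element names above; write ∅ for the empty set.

{NW,W,SE,NE}

complement {SE,N,E,S}; its interior {N,E,S}; cl(A) = X∖{N,E,S} = {NW,W,SE,NE}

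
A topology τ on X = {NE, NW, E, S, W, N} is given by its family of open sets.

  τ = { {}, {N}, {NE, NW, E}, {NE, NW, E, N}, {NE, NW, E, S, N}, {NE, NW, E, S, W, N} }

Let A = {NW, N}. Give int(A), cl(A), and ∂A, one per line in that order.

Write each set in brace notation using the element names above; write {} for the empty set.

opens ⊆ A: {}, {N}; union → int = {N}
complement {NE, E, S, W}; its interior {}; cl(A) = X∖{} = {NE, NW, E, S, W, N}
boundary = {NE, NW, E, S, W, N} ∖ {N} = {NE, NW, E, S, W}

int(A) = {N}
cl(A)  = {NE, NW, E, S, W, N}
∂A     = {NE, NW, E, S, W}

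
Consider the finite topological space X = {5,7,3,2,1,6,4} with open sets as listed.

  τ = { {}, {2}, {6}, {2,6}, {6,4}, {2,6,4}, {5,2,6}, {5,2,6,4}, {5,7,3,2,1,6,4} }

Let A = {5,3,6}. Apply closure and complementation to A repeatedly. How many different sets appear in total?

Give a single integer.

8

complement {7,2,1,4}; its interior {2}; cl(A) = X∖{2} = {5,7,3,1,6,4}
With k = closure, c = complement:
  1. A     = {5,3,6}
  2. kA    = {5,7,3,1,6,4}
  3. cA    = {7,2,1,4}
  4. ckA   = {2}
  5. kcA   = {5,7,3,2,1,4}
  6. kckA  = {5,7,3,2,1}
  7. ckcA  = {6}
  8. ckckA = {6,4}
k, c of each give nothing new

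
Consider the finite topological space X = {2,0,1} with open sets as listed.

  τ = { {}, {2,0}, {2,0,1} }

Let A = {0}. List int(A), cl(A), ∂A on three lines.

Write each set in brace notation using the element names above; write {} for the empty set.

int(A) = {}
cl(A)  = {2,0,1}
∂A     = {2,0,1}

interior: largest open inside A is {} (from {})
cl via duality: int({2,1}) = {}, so X∖{} = {2,0,1}
cl∖int = {2,0,1}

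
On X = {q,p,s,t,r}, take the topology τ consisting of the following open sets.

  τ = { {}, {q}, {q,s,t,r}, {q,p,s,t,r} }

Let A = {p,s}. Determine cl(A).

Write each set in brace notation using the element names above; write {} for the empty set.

complement {q,t,r}; its interior {q}; cl(A) = X∖{q} = {p,s,t,r}

{p,s,t,r}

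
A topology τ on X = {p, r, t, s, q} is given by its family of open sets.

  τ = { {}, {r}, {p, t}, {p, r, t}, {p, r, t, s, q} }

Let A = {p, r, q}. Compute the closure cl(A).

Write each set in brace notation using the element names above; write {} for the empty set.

complement {t, s}; its interior {}; cl(A) = X∖{} = {p, r, t, s, q}

{p, r, t, s, q}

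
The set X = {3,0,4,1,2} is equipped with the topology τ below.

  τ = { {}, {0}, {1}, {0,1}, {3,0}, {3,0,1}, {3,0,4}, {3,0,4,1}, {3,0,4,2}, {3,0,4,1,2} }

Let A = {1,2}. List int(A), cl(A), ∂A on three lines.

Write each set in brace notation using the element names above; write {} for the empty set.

interior: largest open inside A is {1} (from {}, {1})
cl via duality: int({3,0,4}) = {3,0,4}, so X∖{3,0,4} = {1,2}
cl∖int = {2}

int(A) = {1}
cl(A)  = {1,2}
∂A     = {2}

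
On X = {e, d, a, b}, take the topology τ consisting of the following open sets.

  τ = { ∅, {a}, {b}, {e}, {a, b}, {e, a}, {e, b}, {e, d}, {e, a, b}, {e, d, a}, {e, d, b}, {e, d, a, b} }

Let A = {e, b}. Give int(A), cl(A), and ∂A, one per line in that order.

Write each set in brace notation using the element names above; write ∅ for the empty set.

opens ⊆ A: ∅, {e}, {b}, {e, b}; union → int = {e, b}
complement {d, a}; its interior {a}; cl(A) = X∖{a} = {e, d, b}
boundary = {e, d, b} ∖ {e, b} = {d}

int(A) = {e, b}
cl(A)  = {e, d, b}
∂A     = {d}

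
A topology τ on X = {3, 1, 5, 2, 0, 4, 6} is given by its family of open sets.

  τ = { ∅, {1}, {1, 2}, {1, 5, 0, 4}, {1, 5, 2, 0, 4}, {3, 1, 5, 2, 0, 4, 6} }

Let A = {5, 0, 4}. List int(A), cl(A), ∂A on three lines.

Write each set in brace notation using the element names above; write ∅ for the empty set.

interior: largest open inside A is ∅ (from ∅)
cl via duality: int({3, 1, 2, 6}) = {1, 2}, so X∖{1, 2} = {3, 5, 0, 4, 6}
cl∖int = {3, 5, 0, 4, 6}

int(A) = ∅
cl(A)  = {3, 5, 0, 4, 6}
∂A     = {3, 5, 0, 4, 6}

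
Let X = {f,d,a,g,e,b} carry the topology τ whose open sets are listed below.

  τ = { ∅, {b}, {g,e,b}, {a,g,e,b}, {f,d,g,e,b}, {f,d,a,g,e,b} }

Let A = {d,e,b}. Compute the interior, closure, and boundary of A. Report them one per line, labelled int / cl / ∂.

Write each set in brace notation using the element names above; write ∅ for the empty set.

int(A) = {b}
cl(A)  = {f,d,a,g,e,b}
∂A     = {f,d,a,g,e}

opens ⊆ A: ∅, {b}; union → int = {b}
complement {f,a,g}; its interior ∅; cl(A) = X∖∅ = {f,d,a,g,e,b}
boundary = {f,d,a,g,e,b} ∖ {b} = {f,d,a,g,e}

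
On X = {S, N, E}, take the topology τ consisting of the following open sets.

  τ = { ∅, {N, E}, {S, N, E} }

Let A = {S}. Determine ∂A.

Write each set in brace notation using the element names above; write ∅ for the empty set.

opens ⊆ A: ∅; union → int = ∅
complement {N, E}; its interior {N, E}; cl(A) = X∖{N, E} = {S}
boundary = {S} ∖ ∅ = {S}

{S}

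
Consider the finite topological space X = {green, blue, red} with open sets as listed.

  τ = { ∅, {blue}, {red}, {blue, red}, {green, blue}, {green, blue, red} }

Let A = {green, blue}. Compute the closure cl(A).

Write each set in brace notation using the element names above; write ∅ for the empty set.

closure: X∖int(X∖A) = X∖{red} = {green, blue}

{green, blue}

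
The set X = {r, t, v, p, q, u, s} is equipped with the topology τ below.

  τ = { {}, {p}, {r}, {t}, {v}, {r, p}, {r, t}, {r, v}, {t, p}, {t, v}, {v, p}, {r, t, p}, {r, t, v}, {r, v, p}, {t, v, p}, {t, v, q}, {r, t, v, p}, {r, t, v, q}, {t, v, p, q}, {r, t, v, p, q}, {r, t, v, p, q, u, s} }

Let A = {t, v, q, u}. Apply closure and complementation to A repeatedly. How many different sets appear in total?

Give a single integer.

6

closure: X∖int(X∖A) = X∖{r, p} = {t, v, q, u, s}
Let k=closure and c=complement:
  1. A     = {t, v, q, u}
  2. kA    = {t, v, q, u, s}
  3. cA    = {r, p, s}
  4. ckA   = {r, p}
  5. kcA   = {r, p, u, s}
  6. ckcA  = {t, v, q}
— saturated at 6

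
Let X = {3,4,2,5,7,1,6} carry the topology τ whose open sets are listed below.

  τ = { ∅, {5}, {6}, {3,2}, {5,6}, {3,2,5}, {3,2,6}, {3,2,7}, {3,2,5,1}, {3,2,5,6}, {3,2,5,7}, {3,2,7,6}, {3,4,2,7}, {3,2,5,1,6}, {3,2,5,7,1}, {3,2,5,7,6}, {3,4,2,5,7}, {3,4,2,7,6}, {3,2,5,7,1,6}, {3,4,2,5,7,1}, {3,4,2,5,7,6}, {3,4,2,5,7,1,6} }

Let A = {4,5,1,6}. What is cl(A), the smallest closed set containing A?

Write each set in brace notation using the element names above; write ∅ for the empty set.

complement {3,2,7}; its interior {3,2,7}; cl(A) = X∖{3,2,7} = {4,5,1,6}

{4,5,1,6}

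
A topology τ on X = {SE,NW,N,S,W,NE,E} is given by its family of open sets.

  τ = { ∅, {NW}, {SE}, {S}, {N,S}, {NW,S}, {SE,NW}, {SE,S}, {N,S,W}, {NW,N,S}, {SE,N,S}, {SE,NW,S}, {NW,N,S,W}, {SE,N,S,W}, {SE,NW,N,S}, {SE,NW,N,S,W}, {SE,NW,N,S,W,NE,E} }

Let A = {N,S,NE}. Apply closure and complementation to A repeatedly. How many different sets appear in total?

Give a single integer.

complement {SE,NW,W,E}; its interior {SE,NW}; cl(A) = X∖{SE,NW} = {N,S,W,NE,E}
With k = closure, c = complement:
  1. A     = {N,S,NE}
  2. kA    = {N,S,W,NE,E}
  3. cA    = {SE,NW,W,E}
  4. ckA   = {SE,NW}
  5. kcA   = {SE,NW,W,NE,E}
  6. kckA  = {SE,NW,NE,E}
  7. ckcA  = {N,S}
  8. ckckA = {N,S,W}
k, c of each give nothing new

8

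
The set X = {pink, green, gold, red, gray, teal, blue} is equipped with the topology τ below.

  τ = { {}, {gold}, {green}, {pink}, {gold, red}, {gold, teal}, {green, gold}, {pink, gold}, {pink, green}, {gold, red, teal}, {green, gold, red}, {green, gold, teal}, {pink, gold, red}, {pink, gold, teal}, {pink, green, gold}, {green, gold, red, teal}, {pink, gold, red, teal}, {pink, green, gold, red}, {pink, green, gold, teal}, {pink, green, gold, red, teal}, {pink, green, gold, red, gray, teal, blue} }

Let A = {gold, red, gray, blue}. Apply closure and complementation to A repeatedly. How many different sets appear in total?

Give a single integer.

X∖A={pink, green, teal}, int(X∖A)={pink, green}, hence cl(A)={gold, red, gray, teal, blue}
Orbit (k=closure, c=complement):
  1. A     = {gold, red, gray, blue}
  2. kA    = {gold, red, gray, teal, blue}
  3. cA    = {pink, green, teal}
  4. ckA   = {pink, green}
  5. kcA   = {pink, green, gray, teal, blue}
  6. kckA  = {pink, green, gray, blue}
  7. ckcA  = {gold, red}
  8. ckckA = {gold, red, teal}
(closed under both — stop)

8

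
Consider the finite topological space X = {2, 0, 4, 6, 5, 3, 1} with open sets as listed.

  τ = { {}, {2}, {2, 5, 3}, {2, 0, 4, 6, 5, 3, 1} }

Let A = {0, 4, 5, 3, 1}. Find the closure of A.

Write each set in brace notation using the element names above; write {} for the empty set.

{0, 4, 6, 5, 3, 1}

complement {2, 6}; its interior {2}; cl(A) = X∖{2} = {0, 4, 6, 5, 3, 1}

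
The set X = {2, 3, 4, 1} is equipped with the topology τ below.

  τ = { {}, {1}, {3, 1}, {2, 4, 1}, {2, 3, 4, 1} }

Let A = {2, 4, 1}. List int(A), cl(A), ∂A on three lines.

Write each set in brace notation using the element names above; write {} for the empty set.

int(A) = {2, 4, 1}
cl(A)  = {2, 3, 4, 1}
∂A     = {3}

opens ⊆ A: {}, {1}, {2, 4, 1}; union → int = {2, 4, 1}
complement {3}; its interior {}; cl(A) = X∖{} = {2, 3, 4, 1}
boundary = {2, 3, 4, 1} ∖ {2, 4, 1} = {3}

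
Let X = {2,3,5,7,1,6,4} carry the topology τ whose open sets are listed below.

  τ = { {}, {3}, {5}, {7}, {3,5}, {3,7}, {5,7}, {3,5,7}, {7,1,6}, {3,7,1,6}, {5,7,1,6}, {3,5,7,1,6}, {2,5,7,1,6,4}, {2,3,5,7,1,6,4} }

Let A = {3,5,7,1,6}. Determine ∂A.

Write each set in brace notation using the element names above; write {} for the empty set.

{2,4}

interior: largest open inside A is {3,5,7,1,6} (from {}, {7}, {5}, {3}, {5,7}, {3,5}, {3,7}, {7,1,6}, {3,5,7}, {3,7,1,6}, {5,7,1,6}, {3,5,7,1,6})
cl via duality: int({2,4}) = {}, so X∖{} = {2,3,5,7,1,6,4}
cl∖int = {2,4}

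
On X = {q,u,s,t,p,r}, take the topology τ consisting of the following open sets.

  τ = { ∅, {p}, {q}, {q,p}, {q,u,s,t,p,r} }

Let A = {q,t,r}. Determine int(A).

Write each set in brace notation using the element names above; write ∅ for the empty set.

{q}

open subsets of A: ∅, {q}; so int(A) = {q}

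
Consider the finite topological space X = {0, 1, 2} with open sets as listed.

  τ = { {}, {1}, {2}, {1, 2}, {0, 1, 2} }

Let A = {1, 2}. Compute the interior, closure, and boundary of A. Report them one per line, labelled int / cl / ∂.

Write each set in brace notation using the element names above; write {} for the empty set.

open subsets of A: {}, {2}, {1}, {1, 2}; so int(A) = {1, 2}
closure: X∖int(X∖A) = X∖{} = {0, 1, 2}
∂A = {0, 1, 2} minus {1, 2} = {0}

int(A) = {1, 2}
cl(A)  = {0, 1, 2}
∂A     = {0}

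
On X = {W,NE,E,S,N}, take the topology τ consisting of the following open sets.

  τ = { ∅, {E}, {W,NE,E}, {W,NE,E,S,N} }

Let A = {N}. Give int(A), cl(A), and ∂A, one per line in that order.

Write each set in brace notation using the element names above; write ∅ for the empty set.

U open, U⊆A: ∅. int(A) = ⋃ = ∅
X∖A={W,NE,E,S}, int(X∖A)={W,NE,E}, hence cl(A)={S,N}
∂A: remove int from cl → {S,N}

int(A) = ∅
cl(A)  = {S,N}
∂A     = {S,N}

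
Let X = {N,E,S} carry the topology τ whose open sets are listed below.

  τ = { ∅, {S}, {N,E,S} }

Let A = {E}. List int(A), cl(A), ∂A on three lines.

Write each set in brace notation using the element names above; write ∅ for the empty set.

int(A) = ∅
cl(A)  = {N,E}
∂A     = {N,E}

open subsets of A: ∅; so int(A) = ∅
closure: X∖int(X∖A) = X∖{S} = {N,E}
∂A = {N,E} minus ∅ = {N,E}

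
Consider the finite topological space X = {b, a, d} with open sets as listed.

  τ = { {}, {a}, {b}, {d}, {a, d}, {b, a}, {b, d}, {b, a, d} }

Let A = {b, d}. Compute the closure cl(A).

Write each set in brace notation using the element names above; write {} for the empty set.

X∖A={a}, int(X∖A)={a}, hence cl(A)={b, d}

{b, d}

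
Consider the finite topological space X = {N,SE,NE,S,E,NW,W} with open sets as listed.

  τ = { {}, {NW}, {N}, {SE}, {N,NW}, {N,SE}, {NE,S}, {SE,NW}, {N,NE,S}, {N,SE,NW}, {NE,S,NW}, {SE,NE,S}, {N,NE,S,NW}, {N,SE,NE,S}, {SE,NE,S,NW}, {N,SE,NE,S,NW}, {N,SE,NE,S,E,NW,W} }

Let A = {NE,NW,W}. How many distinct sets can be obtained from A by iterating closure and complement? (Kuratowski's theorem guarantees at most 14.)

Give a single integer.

10

X∖A={N,SE,S,E}, int(X∖A)={N,SE}, hence cl(A)={NE,S,E,NW,W}
Orbit (k=closure, c=complement):
  1. A     = {NE,NW,W}
  2. kA    = {NE,S,E,NW,W}
  3. cA    = {N,SE,S,E}
  4. ckA   = {N,SE}
  5. kcA   = {N,SE,NE,S,E,W}
  6. kckA  = {N,SE,E,W}
  7. ckcA  = {NW}
  8. ckckA = {NE,S,NW}
  9. kckcA = {E,NW,W}
  10. ckckcA = {N,SE,NE,S}
(closed under both — stop)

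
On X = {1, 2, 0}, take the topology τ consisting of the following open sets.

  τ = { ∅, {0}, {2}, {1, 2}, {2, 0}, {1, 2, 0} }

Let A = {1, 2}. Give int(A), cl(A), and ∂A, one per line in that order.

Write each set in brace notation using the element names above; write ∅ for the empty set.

int(A) = {1, 2}
cl(A)  = {1, 2}
∂A     = ∅

interior: largest open inside A is {1, 2} (from ∅, {2}, {1, 2})
cl via duality: int({0}) = {0}, so X∖{0} = {1, 2}
cl∖int = ∅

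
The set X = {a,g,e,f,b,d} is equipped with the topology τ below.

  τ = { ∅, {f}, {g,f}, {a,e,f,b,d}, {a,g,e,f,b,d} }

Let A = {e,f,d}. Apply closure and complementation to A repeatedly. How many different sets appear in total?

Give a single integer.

complement {a,g,b}; its interior ∅; cl(A) = X∖∅ = {a,g,e,f,b,d}
With k = closure, c = complement:
  1. A     = {e,f,d}
  2. kA    = {a,g,e,f,b,d}
  3. cA    = {a,g,b}
  4. ckA   = ∅
  5. kcA   = {a,g,e,b,d}
  6. ckcA  = {f}
k, c of each give nothing new

6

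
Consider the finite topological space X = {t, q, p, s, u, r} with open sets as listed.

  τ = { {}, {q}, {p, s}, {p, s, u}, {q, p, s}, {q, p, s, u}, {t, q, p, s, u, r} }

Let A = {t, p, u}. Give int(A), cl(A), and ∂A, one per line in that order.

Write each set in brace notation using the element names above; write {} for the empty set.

interior: largest open inside A is {} (from {})
cl via duality: int({q, s, r}) = {q}, so X∖{q} = {t, p, s, u, r}
cl∖int = {t, p, s, u, r}

int(A) = {}
cl(A)  = {t, p, s, u, r}
∂A     = {t, p, s, u, r}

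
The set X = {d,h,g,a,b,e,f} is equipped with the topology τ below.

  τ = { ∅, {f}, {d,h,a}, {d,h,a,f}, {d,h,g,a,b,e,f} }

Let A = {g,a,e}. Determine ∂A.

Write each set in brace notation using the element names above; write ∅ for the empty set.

{d,h,g,a,b,e}

U open, U⊆A: ∅. int(A) = ⋃ = ∅
X∖A={d,h,b,f}, int(X∖A)={f}, hence cl(A)={d,h,g,a,b,e}
∂A: remove int from cl → {d,h,g,a,b,e}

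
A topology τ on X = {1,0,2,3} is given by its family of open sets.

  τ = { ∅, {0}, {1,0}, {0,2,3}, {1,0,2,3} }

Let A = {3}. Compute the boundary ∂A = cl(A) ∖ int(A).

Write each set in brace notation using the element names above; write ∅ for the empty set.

U open, U⊆A: ∅. int(A) = ⋃ = ∅
X∖A={1,0,2}, int(X∖A)={1,0}, hence cl(A)={2,3}
∂A: remove int from cl → {2,3}

{2,3}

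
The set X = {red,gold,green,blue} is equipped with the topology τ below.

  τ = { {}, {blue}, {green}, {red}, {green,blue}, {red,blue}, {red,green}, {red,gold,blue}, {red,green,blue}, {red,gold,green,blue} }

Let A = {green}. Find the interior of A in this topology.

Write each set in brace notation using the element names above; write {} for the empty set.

{green}

U open, U⊆A: {}, {green}. int(A) = ⋃ = {green}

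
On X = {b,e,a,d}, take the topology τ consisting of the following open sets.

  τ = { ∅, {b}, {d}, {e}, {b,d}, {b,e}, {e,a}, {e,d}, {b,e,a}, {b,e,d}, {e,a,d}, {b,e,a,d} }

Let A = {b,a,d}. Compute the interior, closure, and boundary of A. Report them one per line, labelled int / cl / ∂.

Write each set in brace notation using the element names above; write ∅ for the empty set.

U open, U⊆A: ∅, {b}, {d}, {b,d}. int(A) = ⋃ = {b,d}
X∖A={e}, int(X∖A)={e}, hence cl(A)={b,a,d}
∂A: remove int from cl → {a}

int(A) = {b,d}
cl(A)  = {b,a,d}
∂A     = {a}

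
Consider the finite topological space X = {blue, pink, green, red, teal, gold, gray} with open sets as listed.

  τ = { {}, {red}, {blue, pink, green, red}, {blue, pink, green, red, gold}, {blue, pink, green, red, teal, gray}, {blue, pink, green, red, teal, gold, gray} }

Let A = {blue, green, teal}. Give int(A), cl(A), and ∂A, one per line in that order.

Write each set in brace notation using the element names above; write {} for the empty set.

open subsets of A: {}; so int(A) = {}
closure: X∖int(X∖A) = X∖{red} = {blue, pink, green, teal, gold, gray}
∂A = {blue, pink, green, teal, gold, gray} minus {} = {blue, pink, green, teal, gold, gray}

int(A) = {}
cl(A)  = {blue, pink, green, teal, gold, gray}
∂A     = {blue, pink, green, teal, gold, gray}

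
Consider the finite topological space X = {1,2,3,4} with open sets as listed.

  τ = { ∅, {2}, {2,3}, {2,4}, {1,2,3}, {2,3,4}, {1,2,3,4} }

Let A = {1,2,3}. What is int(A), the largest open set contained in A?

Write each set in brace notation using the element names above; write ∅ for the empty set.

interior: largest open inside A is {1,2,3} (from ∅, {2}, {2,3}, {1,2,3})

{1,2,3}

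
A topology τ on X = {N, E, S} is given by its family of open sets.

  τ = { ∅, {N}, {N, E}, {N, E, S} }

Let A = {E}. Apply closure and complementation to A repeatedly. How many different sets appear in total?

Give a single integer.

closure: X∖int(X∖A) = X∖{N} = {E, S}
Let k=closure and c=complement:
  1. A     = {E}
  2. kA    = {E, S}
  3. cA    = {N, S}
  4. ckA   = {N}
  5. kcA   = {N, E, S}
  6. ckcA  = ∅
— saturated at 6

6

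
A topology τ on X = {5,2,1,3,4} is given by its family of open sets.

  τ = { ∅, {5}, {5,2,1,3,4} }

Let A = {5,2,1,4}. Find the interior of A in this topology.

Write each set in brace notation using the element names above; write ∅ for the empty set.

{5}

opens ⊆ A: ∅, {5}; union → int = {5}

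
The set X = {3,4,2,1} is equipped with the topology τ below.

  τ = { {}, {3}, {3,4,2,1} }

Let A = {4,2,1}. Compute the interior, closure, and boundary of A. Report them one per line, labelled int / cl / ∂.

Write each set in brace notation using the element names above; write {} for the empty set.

int(A) = {}
cl(A)  = {4,2,1}
∂A     = {4,2,1}

open subsets of A: {}; so int(A) = {}
closure: X∖int(X∖A) = X∖{3} = {4,2,1}
∂A = {4,2,1} minus {} = {4,2,1}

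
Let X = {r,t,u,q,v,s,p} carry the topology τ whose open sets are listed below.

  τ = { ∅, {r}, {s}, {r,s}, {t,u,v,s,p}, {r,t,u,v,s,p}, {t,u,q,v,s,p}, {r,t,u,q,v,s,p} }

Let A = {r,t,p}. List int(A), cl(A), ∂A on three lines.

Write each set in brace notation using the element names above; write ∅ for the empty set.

int(A) = {r}
cl(A)  = {r,t,u,q,v,p}
∂A     = {t,u,q,v,p}

opens ⊆ A: ∅, {r}; union → int = {r}
complement {u,q,v,s}; its interior {s}; cl(A) = X∖{s} = {r,t,u,q,v,p}
boundary = {r,t,u,q,v,p} ∖ {r} = {t,u,q,v,p}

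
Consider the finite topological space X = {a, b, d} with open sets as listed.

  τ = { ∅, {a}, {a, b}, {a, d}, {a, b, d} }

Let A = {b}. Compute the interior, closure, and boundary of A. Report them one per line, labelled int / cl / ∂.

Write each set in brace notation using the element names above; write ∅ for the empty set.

int(A) = ∅
cl(A)  = {b}
∂A     = {b}

open subsets of A: ∅; so int(A) = ∅
closure: X∖int(X∖A) = X∖{a, d} = {b}
∂A = {b} minus ∅ = {b}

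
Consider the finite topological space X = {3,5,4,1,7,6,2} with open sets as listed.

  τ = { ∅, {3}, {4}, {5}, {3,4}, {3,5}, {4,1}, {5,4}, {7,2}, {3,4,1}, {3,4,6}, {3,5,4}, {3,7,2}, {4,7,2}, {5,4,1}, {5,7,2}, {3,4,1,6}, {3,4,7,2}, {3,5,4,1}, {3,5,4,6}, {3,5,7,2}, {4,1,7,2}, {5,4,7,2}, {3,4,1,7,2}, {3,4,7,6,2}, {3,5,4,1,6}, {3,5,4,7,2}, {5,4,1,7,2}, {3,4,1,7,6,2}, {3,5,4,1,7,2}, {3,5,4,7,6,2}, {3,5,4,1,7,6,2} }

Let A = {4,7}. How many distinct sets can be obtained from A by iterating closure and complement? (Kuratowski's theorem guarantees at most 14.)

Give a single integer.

cl via duality: int({3,5,1,6,2}) = {3,5}, so X∖{3,5} = {4,1,7,6,2}
Write k for closure, c for complement:
  1. A     = {4,7}
  2. kA    = {4,1,7,6,2}
  3. cA    = {3,5,1,6,2}
  4. ckA   = {3,5}
  5. kcA   = {3,5,1,7,6,2}
  6. kckA  = {3,5,6}
  7. ckcA  = {4}
  8. ckckA = {4,1,7,2}
  9. kckcA = {4,1,6}
  10. ckckcA = {3,5,7,2}
  11. kckckcA = {3,5,7,6,2}
  12. ckckckcA = {4,1}
applying k or c yields no new set

12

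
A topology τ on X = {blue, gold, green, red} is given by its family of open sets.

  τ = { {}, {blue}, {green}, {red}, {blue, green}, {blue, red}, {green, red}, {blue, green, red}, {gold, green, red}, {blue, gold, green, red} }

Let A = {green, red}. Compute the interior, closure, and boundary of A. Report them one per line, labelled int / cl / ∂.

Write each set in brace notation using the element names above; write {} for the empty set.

U open, U⊆A: {}, {red}, {green}, {green, red}. int(A) = ⋃ = {green, red}
X∖A={blue, gold}, int(X∖A)={blue}, hence cl(A)={gold, green, red}
∂A: remove int from cl → {gold}

int(A) = {green, red}
cl(A)  = {gold, green, red}
∂A     = {gold}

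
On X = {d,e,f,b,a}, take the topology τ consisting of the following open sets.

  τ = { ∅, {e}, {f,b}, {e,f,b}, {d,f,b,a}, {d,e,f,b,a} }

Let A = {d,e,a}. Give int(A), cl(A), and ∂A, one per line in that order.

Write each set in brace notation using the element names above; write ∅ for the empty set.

int(A) = {e}
cl(A)  = {d,e,a}
∂A     = {d,a}

open subsets of A: ∅, {e}; so int(A) = {e}
closure: X∖int(X∖A) = X∖{f,b} = {d,e,a}
∂A = {d,e,a} minus {e} = {d,a}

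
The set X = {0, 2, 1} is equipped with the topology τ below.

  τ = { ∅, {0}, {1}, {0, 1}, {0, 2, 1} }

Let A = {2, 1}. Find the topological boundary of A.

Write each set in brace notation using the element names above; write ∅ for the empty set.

{2}

U open, U⊆A: ∅, {1}. int(A) = ⋃ = {1}
X∖A={0}, int(X∖A)={0}, hence cl(A)={2, 1}
∂A: remove int from cl → {2}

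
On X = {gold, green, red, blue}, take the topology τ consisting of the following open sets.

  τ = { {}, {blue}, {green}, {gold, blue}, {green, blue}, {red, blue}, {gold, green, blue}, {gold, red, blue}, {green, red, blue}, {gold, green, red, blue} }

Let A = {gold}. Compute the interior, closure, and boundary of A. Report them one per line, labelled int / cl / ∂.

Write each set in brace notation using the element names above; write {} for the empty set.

opens ⊆ A: {}; union → int = {}
complement {green, red, blue}; its interior {green, red, blue}; cl(A) = X∖{green, red, blue} = {gold}
boundary = {gold} ∖ {} = {gold}

int(A) = {}
cl(A)  = {gold}
∂A     = {gold}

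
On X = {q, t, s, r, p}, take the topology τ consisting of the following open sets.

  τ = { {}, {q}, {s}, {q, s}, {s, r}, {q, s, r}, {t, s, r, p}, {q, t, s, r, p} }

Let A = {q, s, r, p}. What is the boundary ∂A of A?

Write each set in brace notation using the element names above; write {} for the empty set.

interior: largest open inside A is {q, s, r} (from {}, {q}, {s}, {q, s}, {s, r}, {q, s, r})
cl via duality: int({t}) = {}, so X∖{} = {q, t, s, r, p}
cl∖int = {t, p}

{t, p}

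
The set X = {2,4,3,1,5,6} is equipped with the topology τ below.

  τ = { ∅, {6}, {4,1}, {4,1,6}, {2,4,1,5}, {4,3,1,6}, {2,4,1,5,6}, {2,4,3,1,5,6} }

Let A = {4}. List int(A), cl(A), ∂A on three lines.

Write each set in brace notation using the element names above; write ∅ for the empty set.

int(A) = ∅
cl(A)  = {2,4,3,1,5}
∂A     = {2,4,3,1,5}

opens ⊆ A: ∅; union → int = ∅
complement {2,3,1,5,6}; its interior {6}; cl(A) = X∖{6} = {2,4,3,1,5}
boundary = {2,4,3,1,5} ∖ ∅ = {2,4,3,1,5}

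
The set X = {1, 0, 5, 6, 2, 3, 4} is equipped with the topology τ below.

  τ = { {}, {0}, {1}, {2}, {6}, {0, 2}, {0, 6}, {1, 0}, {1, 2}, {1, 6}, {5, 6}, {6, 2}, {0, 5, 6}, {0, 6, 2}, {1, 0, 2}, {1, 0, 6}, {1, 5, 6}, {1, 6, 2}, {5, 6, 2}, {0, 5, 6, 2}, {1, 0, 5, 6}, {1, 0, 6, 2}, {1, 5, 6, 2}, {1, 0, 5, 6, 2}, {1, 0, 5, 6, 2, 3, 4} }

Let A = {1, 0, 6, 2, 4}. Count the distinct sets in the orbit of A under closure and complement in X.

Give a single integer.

complement {5, 3}; its interior {}; cl(A) = X∖{} = {1, 0, 5, 6, 2, 3, 4}
With k = closure, c = complement:
  1. A     = {1, 0, 6, 2, 4}
  2. kA    = {1, 0, 5, 6, 2, 3, 4}
  3. cA    = {5, 3}
  4. ckA   = {}
  5. kcA   = {5, 3, 4}
  6. ckcA  = {1, 0, 6, 2}
k, c of each give nothing new

6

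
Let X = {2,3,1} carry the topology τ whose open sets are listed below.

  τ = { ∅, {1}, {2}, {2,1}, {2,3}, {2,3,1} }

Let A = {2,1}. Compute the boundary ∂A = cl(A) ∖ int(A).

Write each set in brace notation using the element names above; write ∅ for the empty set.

{3}

interior: largest open inside A is {2,1} (from ∅, {2}, {1}, {2,1})
cl via duality: int({3}) = ∅, so X∖∅ = {2,3,1}
cl∖int = {3}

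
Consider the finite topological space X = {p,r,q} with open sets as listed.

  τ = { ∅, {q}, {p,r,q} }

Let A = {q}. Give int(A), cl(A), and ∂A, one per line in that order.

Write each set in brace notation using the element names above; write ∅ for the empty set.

opens ⊆ A: ∅, {q}; union → int = {q}
complement {p,r}; its interior ∅; cl(A) = X∖∅ = {p,r,q}
boundary = {p,r,q} ∖ {q} = {p,r}

int(A) = {q}
cl(A)  = {p,r,q}
∂A     = {p,r}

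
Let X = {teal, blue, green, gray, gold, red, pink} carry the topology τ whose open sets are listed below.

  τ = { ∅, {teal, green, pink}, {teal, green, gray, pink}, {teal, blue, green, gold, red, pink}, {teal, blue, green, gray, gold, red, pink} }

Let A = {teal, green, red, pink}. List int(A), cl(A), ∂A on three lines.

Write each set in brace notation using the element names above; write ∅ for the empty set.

int(A) = {teal, green, pink}
cl(A)  = {teal, blue, green, gray, gold, red, pink}
∂A     = {blue, gray, gold, red}

U open, U⊆A: ∅, {teal, green, pink}. int(A) = ⋃ = {teal, green, pink}
X∖A={blue, gray, gold}, int(X∖A)=∅, hence cl(A)={teal, blue, green, gray, gold, red, pink}
∂A: remove int from cl → {blue, gray, gold, red}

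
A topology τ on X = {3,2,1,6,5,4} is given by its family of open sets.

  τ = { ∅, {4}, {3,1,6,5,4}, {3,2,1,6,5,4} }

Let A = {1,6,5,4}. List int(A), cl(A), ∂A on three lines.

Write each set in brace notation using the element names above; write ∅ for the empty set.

interior: largest open inside A is {4} (from ∅, {4})
cl via duality: int({3,2}) = ∅, so X∖∅ = {3,2,1,6,5,4}
cl∖int = {3,2,1,6,5}

int(A) = {4}
cl(A)  = {3,2,1,6,5,4}
∂A     = {3,2,1,6,5}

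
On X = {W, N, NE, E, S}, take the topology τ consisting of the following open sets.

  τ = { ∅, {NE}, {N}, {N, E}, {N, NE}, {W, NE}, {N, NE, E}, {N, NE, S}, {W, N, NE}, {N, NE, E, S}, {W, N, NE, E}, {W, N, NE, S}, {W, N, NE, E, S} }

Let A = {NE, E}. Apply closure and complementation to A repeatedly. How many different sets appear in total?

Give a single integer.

cl via duality: int({W, N, S}) = {N}, so X∖{N} = {W, NE, E, S}
Write k for closure, c for complement:
  1. A     = {NE, E}
  2. kA    = {W, NE, E, S}
  3. cA    = {W, N, S}
  4. ckA   = {N}
  5. kcA   = {W, N, E, S}
  6. kckA  = {N, E, S}
  7. ckcA  = {NE}
  8. ckckA = {W, NE}
  9. kckcA = {W, NE, S}
  10. ckckcA = {N, E}
applying k or c yields no new set

10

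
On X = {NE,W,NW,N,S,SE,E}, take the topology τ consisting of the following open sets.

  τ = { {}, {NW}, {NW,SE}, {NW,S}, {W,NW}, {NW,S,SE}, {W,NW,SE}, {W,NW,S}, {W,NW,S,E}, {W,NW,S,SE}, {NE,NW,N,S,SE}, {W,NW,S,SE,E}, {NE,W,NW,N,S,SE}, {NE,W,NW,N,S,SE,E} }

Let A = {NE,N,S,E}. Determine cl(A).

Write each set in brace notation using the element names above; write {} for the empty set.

closure: X∖int(X∖A) = X∖{W,NW,SE} = {NE,N,S,E}

{NE,N,S,E}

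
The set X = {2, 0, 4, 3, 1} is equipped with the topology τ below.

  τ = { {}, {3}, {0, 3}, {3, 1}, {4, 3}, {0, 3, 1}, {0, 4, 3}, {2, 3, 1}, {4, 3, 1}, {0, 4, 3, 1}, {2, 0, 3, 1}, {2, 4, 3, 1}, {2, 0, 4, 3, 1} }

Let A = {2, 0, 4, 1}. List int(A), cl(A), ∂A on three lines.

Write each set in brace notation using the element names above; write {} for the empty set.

int(A) = {}
cl(A)  = {2, 0, 4, 1}
∂A     = {2, 0, 4, 1}

open subsets of A: {}; so int(A) = {}
closure: X∖int(X∖A) = X∖{3} = {2, 0, 4, 1}
∂A = {2, 0, 4, 1} minus {} = {2, 0, 4, 1}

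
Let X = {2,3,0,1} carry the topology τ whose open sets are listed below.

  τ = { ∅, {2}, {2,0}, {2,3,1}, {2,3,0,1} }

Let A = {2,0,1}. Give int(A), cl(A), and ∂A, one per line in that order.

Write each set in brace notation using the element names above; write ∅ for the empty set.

open subsets of A: ∅, {2}, {2,0}; so int(A) = {2,0}
closure: X∖int(X∖A) = X∖∅ = {2,3,0,1}
∂A = {2,3,0,1} minus {2,0} = {3,1}

int(A) = {2,0}
cl(A)  = {2,3,0,1}
∂A     = {3,1}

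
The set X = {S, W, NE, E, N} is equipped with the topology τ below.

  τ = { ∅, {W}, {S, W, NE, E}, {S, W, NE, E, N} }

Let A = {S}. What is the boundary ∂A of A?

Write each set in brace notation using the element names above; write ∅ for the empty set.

{S, NE, E, N}

U open, U⊆A: ∅. int(A) = ⋃ = ∅
X∖A={W, NE, E, N}, int(X∖A)={W}, hence cl(A)={S, NE, E, N}
∂A: remove int from cl → {S, NE, E, N}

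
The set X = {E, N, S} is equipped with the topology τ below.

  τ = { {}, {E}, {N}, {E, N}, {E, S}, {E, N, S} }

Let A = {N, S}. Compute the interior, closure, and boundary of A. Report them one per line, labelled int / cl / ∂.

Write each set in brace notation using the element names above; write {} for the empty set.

opens ⊆ A: {}, {N}; union → int = {N}
complement {E}; its interior {E}; cl(A) = X∖{E} = {N, S}
boundary = {N, S} ∖ {N} = {S}

int(A) = {N}
cl(A)  = {N, S}
∂A     = {S}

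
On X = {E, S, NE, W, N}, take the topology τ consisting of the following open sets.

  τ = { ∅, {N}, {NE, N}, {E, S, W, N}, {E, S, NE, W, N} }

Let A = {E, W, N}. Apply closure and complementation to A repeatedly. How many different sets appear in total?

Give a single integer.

6

cl via duality: int({S, NE}) = ∅, so X∖∅ = {E, S, NE, W, N}
Write k for closure, c for complement:
  1. A     = {E, W, N}
  2. kA    = {E, S, NE, W, N}
  3. cA    = {S, NE}
  4. ckA   = ∅
  5. kcA   = {E, S, NE, W}
  6. ckcA  = {N}
applying k or c yields no new set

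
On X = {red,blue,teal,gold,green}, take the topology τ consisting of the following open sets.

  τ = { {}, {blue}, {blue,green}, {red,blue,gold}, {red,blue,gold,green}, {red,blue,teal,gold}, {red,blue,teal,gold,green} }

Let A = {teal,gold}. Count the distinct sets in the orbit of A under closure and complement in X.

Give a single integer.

6

complement {red,blue,green}; its interior {blue,green}; cl(A) = X∖{blue,green} = {red,teal,gold}
With k = closure, c = complement:
  1. A     = {teal,gold}
  2. kA    = {red,teal,gold}
  3. cA    = {red,blue,green}
  4. ckA   = {blue,green}
  5. kcA   = {red,blue,teal,gold,green}
  6. ckcA  = {}
k, c of each give nothing new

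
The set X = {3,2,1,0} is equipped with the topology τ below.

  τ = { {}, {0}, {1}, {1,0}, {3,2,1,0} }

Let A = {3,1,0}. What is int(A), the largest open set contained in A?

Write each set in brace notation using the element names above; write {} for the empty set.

open subsets of A: {}, {0}, {1}, {1,0}; so int(A) = {1,0}

{1,0}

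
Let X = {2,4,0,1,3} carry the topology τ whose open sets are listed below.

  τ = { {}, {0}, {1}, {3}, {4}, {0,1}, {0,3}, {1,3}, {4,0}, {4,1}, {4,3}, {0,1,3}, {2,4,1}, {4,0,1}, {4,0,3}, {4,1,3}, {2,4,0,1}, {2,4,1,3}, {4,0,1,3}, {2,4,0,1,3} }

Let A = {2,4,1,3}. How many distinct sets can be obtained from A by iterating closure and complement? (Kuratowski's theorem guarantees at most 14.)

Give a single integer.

2

X∖A={0}, int(X∖A)={0}, hence cl(A)={2,4,1,3}
Orbit (k=closure, c=complement):
  1. A     = {2,4,1,3}
  2. cA    = {0}
(closed under both — stop)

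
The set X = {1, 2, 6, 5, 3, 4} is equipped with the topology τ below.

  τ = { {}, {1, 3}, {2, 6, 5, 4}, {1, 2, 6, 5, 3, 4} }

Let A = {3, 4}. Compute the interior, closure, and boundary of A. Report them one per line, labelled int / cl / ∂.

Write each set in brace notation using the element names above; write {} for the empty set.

int(A) = {}
cl(A)  = {1, 2, 6, 5, 3, 4}
∂A     = {1, 2, 6, 5, 3, 4}

opens ⊆ A: {}; union → int = {}
complement {1, 2, 6, 5}; its interior {}; cl(A) = X∖{} = {1, 2, 6, 5, 3, 4}
boundary = {1, 2, 6, 5, 3, 4} ∖ {} = {1, 2, 6, 5, 3, 4}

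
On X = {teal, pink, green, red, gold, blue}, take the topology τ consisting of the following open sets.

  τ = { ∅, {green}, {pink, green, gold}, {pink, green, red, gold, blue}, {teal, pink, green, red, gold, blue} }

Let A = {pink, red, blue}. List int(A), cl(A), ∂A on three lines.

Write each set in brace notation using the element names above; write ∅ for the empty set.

int(A) = ∅
cl(A)  = {teal, pink, red, gold, blue}
∂A     = {teal, pink, red, gold, blue}

opens ⊆ A: ∅; union → int = ∅
complement {teal, green, gold}; its interior {green}; cl(A) = X∖{green} = {teal, pink, red, gold, blue}
boundary = {teal, pink, red, gold, blue} ∖ ∅ = {teal, pink, red, gold, blue}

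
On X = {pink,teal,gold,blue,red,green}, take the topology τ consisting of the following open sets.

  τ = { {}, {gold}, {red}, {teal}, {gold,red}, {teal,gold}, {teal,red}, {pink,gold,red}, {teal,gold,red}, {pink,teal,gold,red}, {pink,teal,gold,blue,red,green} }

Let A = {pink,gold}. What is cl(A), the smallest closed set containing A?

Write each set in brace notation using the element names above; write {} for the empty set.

{pink,gold,blue,green}

X∖A={teal,blue,red,green}, int(X∖A)={teal,red}, hence cl(A)={pink,gold,blue,green}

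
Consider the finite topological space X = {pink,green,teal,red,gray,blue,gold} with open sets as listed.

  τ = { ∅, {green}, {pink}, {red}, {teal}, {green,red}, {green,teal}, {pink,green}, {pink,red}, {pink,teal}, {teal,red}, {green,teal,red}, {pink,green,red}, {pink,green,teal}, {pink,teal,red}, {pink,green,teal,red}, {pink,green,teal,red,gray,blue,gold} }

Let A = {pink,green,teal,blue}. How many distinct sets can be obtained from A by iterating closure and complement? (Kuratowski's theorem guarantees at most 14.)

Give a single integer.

6

X∖A={red,gray,gold}, int(X∖A)={red}, hence cl(A)={pink,green,teal,gray,blue,gold}
Orbit (k=closure, c=complement):
  1. A     = {pink,green,teal,blue}
  2. kA    = {pink,green,teal,gray,blue,gold}
  3. cA    = {red,gray,gold}
  4. ckA   = {red}
  5. kcA   = {red,gray,blue,gold}
  6. ckcA  = {pink,green,teal}
(closed under both — stop)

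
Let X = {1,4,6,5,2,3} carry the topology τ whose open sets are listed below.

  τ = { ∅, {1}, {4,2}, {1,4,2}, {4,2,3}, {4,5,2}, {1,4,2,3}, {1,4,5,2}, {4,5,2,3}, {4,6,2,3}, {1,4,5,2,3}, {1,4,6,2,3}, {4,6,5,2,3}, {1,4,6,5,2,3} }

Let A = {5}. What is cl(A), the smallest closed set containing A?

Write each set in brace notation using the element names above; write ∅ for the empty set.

complement {1,4,6,2,3}; its interior {1,4,6,2,3}; cl(A) = X∖{1,4,6,2,3} = {5}

{5}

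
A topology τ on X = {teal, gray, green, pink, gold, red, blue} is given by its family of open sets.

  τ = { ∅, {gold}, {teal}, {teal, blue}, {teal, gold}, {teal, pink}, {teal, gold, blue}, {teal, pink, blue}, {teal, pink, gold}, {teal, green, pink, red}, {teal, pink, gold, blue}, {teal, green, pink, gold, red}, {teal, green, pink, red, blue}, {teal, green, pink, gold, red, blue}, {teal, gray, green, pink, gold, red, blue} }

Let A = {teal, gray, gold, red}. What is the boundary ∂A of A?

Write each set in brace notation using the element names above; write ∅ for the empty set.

{gray, green, pink, red, blue}

U open, U⊆A: ∅, {gold}, {teal}, {teal, gold}. int(A) = ⋃ = {teal, gold}
X∖A={green, pink, blue}, int(X∖A)=∅, hence cl(A)={teal, gray, green, pink, gold, red, blue}
∂A: remove int from cl → {gray, green, pink, red, blue}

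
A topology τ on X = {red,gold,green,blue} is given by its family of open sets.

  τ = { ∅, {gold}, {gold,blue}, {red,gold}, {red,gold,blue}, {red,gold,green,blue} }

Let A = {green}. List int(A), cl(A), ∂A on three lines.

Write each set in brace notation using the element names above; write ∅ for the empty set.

open subsets of A: ∅; so int(A) = ∅
closure: X∖int(X∖A) = X∖{red,gold,blue} = {green}
∂A = {green} minus ∅ = {green}

int(A) = ∅
cl(A)  = {green}
∂A     = {green}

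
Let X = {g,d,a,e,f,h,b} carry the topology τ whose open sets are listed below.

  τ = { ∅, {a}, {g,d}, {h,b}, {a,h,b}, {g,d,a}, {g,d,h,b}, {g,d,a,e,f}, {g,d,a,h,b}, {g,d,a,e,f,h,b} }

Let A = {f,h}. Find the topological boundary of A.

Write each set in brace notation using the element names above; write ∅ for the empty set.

{e,f,h,b}

open subsets of A: ∅; so int(A) = ∅
closure: X∖int(X∖A) = X∖{g,d,a} = {e,f,h,b}
∂A = {e,f,h,b} minus ∅ = {e,f,h,b}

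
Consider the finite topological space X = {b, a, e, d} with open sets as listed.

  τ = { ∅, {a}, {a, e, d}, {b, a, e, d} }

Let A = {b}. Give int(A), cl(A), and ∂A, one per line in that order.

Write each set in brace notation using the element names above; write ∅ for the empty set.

int(A) = ∅
cl(A)  = {b}
∂A     = {b}

opens ⊆ A: ∅; union → int = ∅
complement {a, e, d}; its interior {a, e, d}; cl(A) = X∖{a, e, d} = {b}
boundary = {b} ∖ ∅ = {b}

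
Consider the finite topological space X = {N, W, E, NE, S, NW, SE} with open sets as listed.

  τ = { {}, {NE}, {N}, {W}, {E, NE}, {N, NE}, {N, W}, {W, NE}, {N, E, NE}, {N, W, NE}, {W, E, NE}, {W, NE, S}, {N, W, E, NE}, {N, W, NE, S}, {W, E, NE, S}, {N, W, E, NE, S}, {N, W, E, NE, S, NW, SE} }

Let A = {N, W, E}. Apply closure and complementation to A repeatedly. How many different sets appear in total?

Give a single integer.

cl via duality: int({NE, S, NW, SE}) = {NE}, so X∖{NE} = {N, W, E, S, NW, SE}
Write k for closure, c for complement:
  1. A     = {N, W, E}
  2. kA    = {N, W, E, S, NW, SE}
  3. cA    = {NE, S, NW, SE}
  4. ckA   = {NE}
  5. kcA   = {E, NE, S, NW, SE}
  6. ckcA  = {N, W}
  7. kckcA = {N, W, S, NW, SE}
  8. ckckcA = {E, NE}
applying k or c yields no new set

8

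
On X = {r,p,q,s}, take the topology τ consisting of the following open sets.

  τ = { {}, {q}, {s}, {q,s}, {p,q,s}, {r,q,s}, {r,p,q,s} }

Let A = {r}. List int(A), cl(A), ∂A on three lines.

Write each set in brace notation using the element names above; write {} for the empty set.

U open, U⊆A: {}. int(A) = ⋃ = {}
X∖A={p,q,s}, int(X∖A)={p,q,s}, hence cl(A)={r}
∂A: remove int from cl → {r}

int(A) = {}
cl(A)  = {r}
∂A     = {r}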